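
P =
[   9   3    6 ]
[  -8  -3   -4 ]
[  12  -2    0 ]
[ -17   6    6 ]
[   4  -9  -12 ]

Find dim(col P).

3

Row reduce to echelon form.
R2 ← R2 + (8/9)·R1: [0, -1/3, 4/3]
R3 ← R3 − (4/3)·R1: [0, -6, -8]
R4 ← R4 + (17/9)·R1: [0, 35/3, 52/3]
R5 ← R5 − (4/9)·R1: [0, -31/3, -44/3]
R3 ← R3 − (18)·R2: [0, 0, -32]
R4 ← R4 + (35)·R2: [0, 0, 64]
R5 ← R5 − (31)·R2: [0, 0, -56]
R4 ← R4 + (2)·R3: [0, 0, 0]
R5 ← R5 − (7/4)·R3: [0, 0, 0]
Echelon form has 3 nonzero rows, so rank(P) = 3.
The column space has dimension equal to the rank: 3.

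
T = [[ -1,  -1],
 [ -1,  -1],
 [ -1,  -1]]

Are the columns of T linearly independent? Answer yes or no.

Row reduce T to echelon form.
R2 ← R2 − R1: [0, 0]
R3 ← R3 − R1: [0, 0]
1 pivot among 2 columns.
Only 1 < 2 pivot columns, so the columns are linearly dependent.

no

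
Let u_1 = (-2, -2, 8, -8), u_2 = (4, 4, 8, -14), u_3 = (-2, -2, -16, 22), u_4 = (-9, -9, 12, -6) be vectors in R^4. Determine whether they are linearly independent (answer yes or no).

Form the matrix with these vectors as rows and row reduce.
R2 ← R2 + (2)·R1: [0, 0, 24, -30]
R3 ← R3 − R1: [0, 0, -24, 30]
R4 ← R4 − (9/2)·R1: [0, 0, -24, 30]
R3 ← R3 + R2: [0, 0, 0, 0]
R4 ← R4 + R2: [0, 0, 0, 0]
2 nonzero rows, so the 4 vectors span a space of dimension 2.
Since 2 < 4, the vectors are linearly dependent.

no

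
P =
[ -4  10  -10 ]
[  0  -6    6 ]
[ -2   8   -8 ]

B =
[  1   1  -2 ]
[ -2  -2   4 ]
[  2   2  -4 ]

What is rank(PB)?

First compute PB:
[[-44, -44,  88],
 [ 24,  24, -48],
 [-34, -34,  68]]
Now row reduce the product.
R2 ← R2 + (6/11)·R1: [0, 0, 0]
R3 ← R3 − (17/22)·R1: [0, 0, 0]
1 nonzero row, so rank(PB) = 1.

1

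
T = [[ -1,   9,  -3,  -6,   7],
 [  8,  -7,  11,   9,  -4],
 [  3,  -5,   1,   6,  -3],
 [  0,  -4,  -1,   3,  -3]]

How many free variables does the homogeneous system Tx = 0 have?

Row reduce to echelon form.
R2 ← R2 + (8)·R1: [0, 65, -13, -39, 52]
R3 ← R3 + (3)·R1: [0, 22, -8, -12, 18]
R3 ← R3 − (22/65)·R2: [0, 0, -18/5, 6/5, 2/5]
R4 ← R4 + (4/65)·R2: [0, 0, -9/5, 3/5, 1/5]
R4 ← R4 − (1/2)·R3: [0, 0, 0, 0, 0]
3 nonzero rows, so rank(T) = 3.
T has 5 columns; by rank–nullity, nullity = 5 − 3 = 2.

2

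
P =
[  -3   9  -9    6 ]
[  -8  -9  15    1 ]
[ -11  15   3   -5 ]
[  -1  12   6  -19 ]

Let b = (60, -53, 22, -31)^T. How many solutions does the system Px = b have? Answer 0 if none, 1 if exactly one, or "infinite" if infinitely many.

Row reduce the augmented matrix [P | b].
R2 ← R2 − (8/3)·R1: [0, -33, 39, -15, -213]
R3 ← R3 − (11/3)·R1: [0, -18, 36, -27, -198]
R4 ← R4 − (1/3)·R1: [0, 9, 9, -21, -51]
R3 ← R3 − (6/11)·R2: [0, 0, 162/11, -207/11, -900/11]
R4 ← R4 + (3/11)·R2: [0, 0, 216/11, -276/11, -1200/11]
R4 ← R4 − (4/3)·R3: [0, 0, 0, 0, 0]
The echelon form has 3 nonzero rows, and every pivot lies in the first 4 columns, so rank(P) = rank([P|b]) = 3.
The system is consistent.
rank = 3 < 4 unknowns, so there are infinitely many solutions.

infinite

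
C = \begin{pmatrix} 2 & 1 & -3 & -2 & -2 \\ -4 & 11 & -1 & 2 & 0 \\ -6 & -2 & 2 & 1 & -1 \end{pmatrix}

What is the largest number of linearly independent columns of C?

Row reduce to echelon form.
R2 ← R2 + (2)·R1: [0, 13, -7, -2, -4]
R3 ← R3 + (3)·R1: [0, 1, -7, -5, -7]
R3 ← R3 − (1/13)·R2: [0, 0, -84/13, -63/13, -87/13]
Echelon form has 3 nonzero rows, so rank(C) = 3.
The rank gives the maximum number of linearly independent columns: 3.

3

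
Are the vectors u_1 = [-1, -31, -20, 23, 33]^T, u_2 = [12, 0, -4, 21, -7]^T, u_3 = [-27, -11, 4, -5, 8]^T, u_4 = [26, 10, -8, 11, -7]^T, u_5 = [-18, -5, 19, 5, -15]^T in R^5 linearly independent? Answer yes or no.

yes

Form the matrix with these vectors as rows and row reduce.
R2 ← R2 + (12)·R1: [0, -372, -244, 297, 389]
R3 ← R3 − (27)·R1: [0, 826, 544, -626, -883]
R4 ← R4 + (26)·R1: [0, -796, -528, 609, 851]
R5 ← R5 − (18)·R1: [0, 553, 379, -409, -609]
R3 ← R3 + (413/186)·R2: [0, 0, 206/93, 2075/62, -3581/186]
R4 ← R4 − (199/93)·R2: [0, 0, -548/93, -822/31, 1732/93]
R5 ← R5 + (553/372)·R2: [0, 0, 1514/93, 4031/124, -11431/372]
R4 ← R4 + (274/103)·R3: [0, 0, 0, 6439/103, -3357/103]
R5 ← R5 − (757/103)·R3: [0, 0, 0, -87947/412, 45637/412]
R5 ← R5 + (87947/25756)·R4: [0, 0, 0, 0, -3353/6439]
5 nonzero rows, so the 5 vectors span a space of dimension 5.
Since 5 = 5, the vectors are linearly independent.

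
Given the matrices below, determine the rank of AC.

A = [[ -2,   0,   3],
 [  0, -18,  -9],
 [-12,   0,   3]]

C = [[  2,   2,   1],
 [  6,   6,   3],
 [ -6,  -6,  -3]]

First compute AC:
[[-22, -22, -11],
 [-54, -54, -27],
 [-42, -42, -21]]
Now row reduce the product.
R2 ← R2 − (27/11)·R1: [0, 0, 0]
R3 ← R3 − (21/11)·R1: [0, 0, 0]
1 nonzero row, so rank(AC) = 1.

1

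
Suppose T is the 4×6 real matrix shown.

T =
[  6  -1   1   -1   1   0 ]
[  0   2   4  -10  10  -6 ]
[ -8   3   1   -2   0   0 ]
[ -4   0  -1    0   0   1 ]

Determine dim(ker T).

2

Row reduce to echelon form.
R3 ← R3 + (4/3)·R1: [0, 5/3, 7/3, -10/3, 4/3, 0]
R4 ← R4 + (2/3)·R1: [0, -2/3, -1/3, -2/3, 2/3, 1]
R3 ← R3 − (5/6)·R2: [0, 0, -1, 5, -7, 5]
R4 ← R4 + (1/3)·R2: [0, 0, 1, -4, 4, -1]
R4 ← R4 + R3: [0, 0, 0, 1, -3, 4]
4 nonzero rows, so rank(T) = 4.
T has 6 columns; by rank–nullity, nullity = 6 − 4 = 2.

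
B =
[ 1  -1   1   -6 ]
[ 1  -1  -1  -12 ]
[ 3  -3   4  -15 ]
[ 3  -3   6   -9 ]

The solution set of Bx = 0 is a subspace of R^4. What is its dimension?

2

Row reduce to echelon form.
R2 ← R2 − R1: [0, 0, -2, -6]
R3 ← R3 − (3)·R1: [0, 0, 1, 3]
R4 ← R4 − (3)·R1: [0, 0, 3, 9]
R3 ← R3 + (1/2)·R2: [0, 0, 0, 0]
R4 ← R4 + (3/2)·R2: [0, 0, 0, 0]
2 nonzero rows, so rank(B) = 2.
B has 4 columns; by rank–nullity, nullity = 4 − 2 = 2.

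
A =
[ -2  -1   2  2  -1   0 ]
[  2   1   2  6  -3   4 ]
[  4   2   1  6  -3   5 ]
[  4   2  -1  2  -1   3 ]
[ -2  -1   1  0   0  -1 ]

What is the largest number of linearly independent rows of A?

2

Row reduce to echelon form.
R2 ← R2 + R1: [0, 0, 4, 8, -4, 4]
R3 ← R3 + (2)·R1: [0, 0, 5, 10, -5, 5]
R4 ← R4 + (2)·R1: [0, 0, 3, 6, -3, 3]
R5 ← R5 − R1: [0, 0, -1, -2, 1, -1]
R3 ← R3 − (5/4)·R2: [0, 0, 0, 0, 0, 0]
R4 ← R4 − (3/4)·R2: [0, 0, 0, 0, 0, 0]
R5 ← R5 + (1/4)·R2: [0, 0, 0, 0, 0, 0]
Echelon form has 2 nonzero rows, so rank(A) = 2.
The rank gives the maximum number of linearly independent rows: 2.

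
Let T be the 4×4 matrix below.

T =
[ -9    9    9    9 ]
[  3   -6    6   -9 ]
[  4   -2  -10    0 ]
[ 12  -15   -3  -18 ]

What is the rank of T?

Row reduce to echelon form.
R2 ← R2 + (1/3)·R1: [0, -3, 9, -6]
R3 ← R3 + (4/9)·R1: [0, 2, -6, 4]
R4 ← R4 + (4/3)·R1: [0, -3, 9, -6]
R3 ← R3 + (2/3)·R2: [0, 0, 0, 0]
R4 ← R4 − R2: [0, 0, 0, 0]
Echelon form has 2 nonzero rows, so rank(T) = 2.

2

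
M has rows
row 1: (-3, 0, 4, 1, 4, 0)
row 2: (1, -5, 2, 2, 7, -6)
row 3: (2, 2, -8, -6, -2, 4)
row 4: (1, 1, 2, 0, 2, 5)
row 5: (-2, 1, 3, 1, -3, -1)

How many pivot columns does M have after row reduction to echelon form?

5

Row reduce to echelon form.
R2 ← R2 + (1/3)·R1: [0, -5, 10/3, 7/3, 25/3, -6]
R3 ← R3 + (2/3)·R1: [0, 2, -16/3, -16/3, 2/3, 4]
R4 ← R4 + (1/3)·R1: [0, 1, 10/3, 1/3, 10/3, 5]
R5 ← R5 − (2/3)·R1: [0, 1, 1/3, 1/3, -17/3, -1]
R3 ← R3 + (2/5)·R2: [0, 0, -4, -22/5, 4, 8/5]
R4 ← R4 + (1/5)·R2: [0, 0, 4, 4/5, 5, 19/5]
R5 ← R5 + (1/5)·R2: [0, 0, 1, 4/5, -4, -11/5]
R4 ← R4 + R3: [0, 0, 0, -18/5, 9, 27/5]
R5 ← R5 + (1/4)·R3: [0, 0, 0, -3/10, -3, -9/5]
R5 ← R5 − (1/12)·R4: [0, 0, 0, 0, -15/4, -9/4]
Echelon form has 5 nonzero rows, so rank(M) = 5.
Each nonzero row contributes one pivot column: 5 pivot columns.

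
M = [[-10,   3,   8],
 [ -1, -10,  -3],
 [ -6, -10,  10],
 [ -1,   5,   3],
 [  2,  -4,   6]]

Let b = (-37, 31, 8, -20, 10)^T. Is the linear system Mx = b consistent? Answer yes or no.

yes

Row reduce the augmented matrix [M | b].
R2 ← R2 − (1/10)·R1: [0, -103/10, -19/5, 347/10]
R3 ← R3 − (3/5)·R1: [0, -59/5, 26/5, 151/5]
R4 ← R4 − (1/10)·R1: [0, 47/10, 11/5, -163/10]
R5 ← R5 + (1/5)·R1: [0, -17/5, 38/5, 13/5]
R3 ← R3 − (118/103)·R2: [0, 0, 984/103, -984/103]
R4 ← R4 + (47/103)·R2: [0, 0, 48/103, -48/103]
R5 ← R5 − (34/103)·R2: [0, 0, 912/103, -912/103]
R4 ← R4 − (2/41)·R3: [0, 0, 0, 0]
R5 ← R5 − (38/41)·R3: [0, 0, 0, 0]
The echelon form has 3 nonzero rows, and every pivot lies in the first 3 columns, so rank(M) = rank([M|b]) = 3.
The system is consistent.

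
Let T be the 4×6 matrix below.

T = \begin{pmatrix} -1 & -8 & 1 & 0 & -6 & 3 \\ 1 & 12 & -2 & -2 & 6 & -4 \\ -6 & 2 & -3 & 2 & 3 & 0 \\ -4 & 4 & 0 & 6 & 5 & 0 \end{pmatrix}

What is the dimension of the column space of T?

Row reduce to echelon form.
R2 ← R2 + R1: [0, 4, -1, -2, 0, -1]
R3 ← R3 − (6)·R1: [0, 50, -9, 2, 39, -18]
R4 ← R4 − (4)·R1: [0, 36, -4, 6, 29, -12]
R3 ← R3 − (25/2)·R2: [0, 0, 7/2, 27, 39, -11/2]
R4 ← R4 − (9)·R2: [0, 0, 5, 24, 29, -3]
R4 ← R4 − (10/7)·R3: [0, 0, 0, -102/7, -187/7, 34/7]
Echelon form has 4 nonzero rows, so rank(T) = 4.
The column space has dimension equal to the rank: 4.

4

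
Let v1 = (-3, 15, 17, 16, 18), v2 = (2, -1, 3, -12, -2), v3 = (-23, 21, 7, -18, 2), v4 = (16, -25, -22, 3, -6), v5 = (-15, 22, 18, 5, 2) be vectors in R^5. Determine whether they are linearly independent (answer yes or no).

no

Form the matrix with these vectors as rows and row reduce.
R2 ← R2 + (2/3)·R1: [0, 9, 43/3, -4/3, 10]
R3 ← R3 − (23/3)·R1: [0, -94, -370/3, -422/3, -136]
R4 ← R4 + (16/3)·R1: [0, 55, 206/3, 265/3, 90]
R5 ← R5 − (5)·R1: [0, -53, -67, -75, -88]
R3 ← R3 + (94/9)·R2: [0, 0, 712/27, -4174/27, -284/9]
R4 ← R4 − (55/9)·R2: [0, 0, -511/27, 2605/27, 260/9]
R5 ← R5 + (53/9)·R2: [0, 0, 470/27, -2237/27, -262/9]
R4 ← R4 + (511/712)·R3: [0, 0, 0, -5151/356, 1111/178]
R5 ← R5 − (235/356)·R3: [0, 0, 0, 3417/178, -737/89]
R5 ← R5 + (134/101)·R4: [0, 0, 0, 0, 0]
4 nonzero rows, so the 5 vectors span a space of dimension 4.
Since 4 < 5, the vectors are linearly dependent.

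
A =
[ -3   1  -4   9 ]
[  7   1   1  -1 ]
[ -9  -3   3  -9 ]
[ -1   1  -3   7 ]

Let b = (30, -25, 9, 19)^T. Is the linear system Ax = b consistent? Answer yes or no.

Row reduce the augmented matrix [A | b].
R2 ← R2 + (7/3)·R1: [0, 10/3, -25/3, 20, 45]
R3 ← R3 − (3)·R1: [0, -6, 15, -36, -81]
R4 ← R4 − (1/3)·R1: [0, 2/3, -5/3, 4, 9]
R3 ← R3 + (9/5)·R2: [0, 0, 0, 0, 0]
R4 ← R4 − (1/5)·R2: [0, 0, 0, 0, 0]
The echelon form has 2 nonzero rows, and every pivot lies in the first 4 columns, so rank(A) = rank([A|b]) = 2.
The system is consistent.

yes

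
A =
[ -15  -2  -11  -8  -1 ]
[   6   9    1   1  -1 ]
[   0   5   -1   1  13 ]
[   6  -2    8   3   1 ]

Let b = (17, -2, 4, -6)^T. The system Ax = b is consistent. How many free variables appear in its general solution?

1

Row reduce the augmented matrix [A | b].
R2 ← R2 + (2/5)·R1: [0, 41/5, -17/5, -11/5, -7/5, 24/5]
R4 ← R4 + (2/5)·R1: [0, -14/5, 18/5, -1/5, 3/5, 4/5]
R3 ← R3 − (25/41)·R2: [0, 0, 44/41, 96/41, 568/41, 44/41]
R4 ← R4 + (14/41)·R2: [0, 0, 100/41, -39/41, 5/41, 100/41]
R4 ← R4 − (25/11)·R3: [0, 0, 0, -69/11, -345/11, 0]
The echelon form has 4 nonzero rows, and every pivot lies in the first 5 columns, so rank(A) = rank([A|b]) = 4.
The system is consistent.
Free variables = (unknowns) − (rank) = 5 − 4 = 1.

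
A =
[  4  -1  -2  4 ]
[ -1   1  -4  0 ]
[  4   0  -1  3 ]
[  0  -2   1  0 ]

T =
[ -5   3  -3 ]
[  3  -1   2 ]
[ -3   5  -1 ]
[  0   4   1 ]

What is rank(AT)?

2

First compute AT:
[[-17,  19,  -8],
 [ 20, -24,   9],
 [-17,  19,  -8],
 [ -9,   7,  -5]]
Now row reduce the product.
R2 ← R2 + (20/17)·R1: [0, -28/17, -7/17]
R3 ← R3 − R1: [0, 0, 0]
R4 ← R4 − (9/17)·R1: [0, -52/17, -13/17]
R4 ← R4 − (13/7)·R2: [0, 0, 0]
2 nonzero rows, so rank(AT) = 2.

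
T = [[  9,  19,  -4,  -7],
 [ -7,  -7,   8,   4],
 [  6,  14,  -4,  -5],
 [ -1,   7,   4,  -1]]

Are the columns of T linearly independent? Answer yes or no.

Row reduce T to echelon form.
R2 ← R2 + (7/9)·R1: [0, 70/9, 44/9, -13/9]
R3 ← R3 − (2/3)·R1: [0, 4/3, -4/3, -1/3]
R4 ← R4 + (1/9)·R1: [0, 82/9, 32/9, -16/9]
R3 ← R3 − (6/35)·R2: [0, 0, -76/35, -3/35]
R4 ← R4 − (41/35)·R2: [0, 0, -76/35, -3/35]
R4 ← R4 − R3: [0, 0, 0, 0]
3 pivots among 4 columns.
Only 3 < 4 pivot columns, so the columns are linearly dependent.

no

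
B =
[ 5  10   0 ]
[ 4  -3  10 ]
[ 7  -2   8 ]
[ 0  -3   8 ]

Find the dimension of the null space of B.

0

Row reduce to echelon form.
R2 ← R2 − (4/5)·R1: [0, -11, 10]
R3 ← R3 − (7/5)·R1: [0, -16, 8]
R3 ← R3 − (16/11)·R2: [0, 0, -72/11]
R4 ← R4 − (3/11)·R2: [0, 0, 58/11]
R4 ← R4 + (29/36)·R3: [0, 0, 0]
3 nonzero rows, so rank(B) = 3.
B has 3 columns; by rank–nullity, nullity = 3 − 3 = 0.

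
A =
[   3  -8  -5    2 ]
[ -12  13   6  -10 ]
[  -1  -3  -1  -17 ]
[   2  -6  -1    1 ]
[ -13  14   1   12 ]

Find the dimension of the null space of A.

Row reduce to echelon form.
R2 ← R2 + (4)·R1: [0, -19, -14, -2]
R3 ← R3 + (1/3)·R1: [0, -17/3, -8/3, -49/3]
R4 ← R4 − (2/3)·R1: [0, -2/3, 7/3, -1/3]
R5 ← R5 + (13/3)·R1: [0, -62/3, -62/3, 62/3]
R3 ← R3 − (17/57)·R2: [0, 0, 86/57, -299/19]
R4 ← R4 − (2/57)·R2: [0, 0, 161/57, -5/19]
R5 ← R5 − (62/57)·R2: [0, 0, -310/57, 434/19]
R4 ← R4 − (161/86)·R3: [0, 0, 0, 2511/86]
R5 ← R5 + (155/43)·R3: [0, 0, 0, -1457/43]
R5 ← R5 + (94/81)·R4: [0, 0, 0, 0]
4 nonzero rows, so rank(A) = 4.
A has 4 columns; by rank–nullity, nullity = 4 − 4 = 0.

0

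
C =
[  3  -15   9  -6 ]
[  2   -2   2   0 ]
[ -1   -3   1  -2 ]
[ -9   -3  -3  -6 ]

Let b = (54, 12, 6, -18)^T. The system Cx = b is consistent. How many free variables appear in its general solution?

2

Row reduce the augmented matrix [C | b].
R2 ← R2 − (2/3)·R1: [0, 8, -4, 4, -24]
R3 ← R3 + (1/3)·R1: [0, -8, 4, -4, 24]
R4 ← R4 + (3)·R1: [0, -48, 24, -24, 144]
R3 ← R3 + R2: [0, 0, 0, 0, 0]
R4 ← R4 + (6)·R2: [0, 0, 0, 0, 0]
The echelon form has 2 nonzero rows, and every pivot lies in the first 4 columns, so rank(C) = rank([C|b]) = 2.
The system is consistent.
Free variables = (unknowns) − (rank) = 4 − 2 = 2.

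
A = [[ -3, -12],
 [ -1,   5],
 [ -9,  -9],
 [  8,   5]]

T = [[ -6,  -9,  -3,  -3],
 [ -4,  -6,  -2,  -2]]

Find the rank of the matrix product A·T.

First compute AT:
[[ 66,  99,  33,  33],
 [-14, -21,  -7,  -7],
 [ 90, 135,  45,  45],
 [-68, -102, -34, -34]]
Now row reduce the product.
R2 ← R2 + (7/33)·R1: [0, 0, 0, 0]
R3 ← R3 − (15/11)·R1: [0, 0, 0, 0]
R4 ← R4 + (34/33)·R1: [0, 0, 0, 0]
1 nonzero row, so rank(AT) = 1.

1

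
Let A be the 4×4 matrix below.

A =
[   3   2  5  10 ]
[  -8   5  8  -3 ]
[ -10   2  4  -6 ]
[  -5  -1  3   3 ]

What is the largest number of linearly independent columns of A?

Row reduce to echelon form.
R2 ← R2 + (8/3)·R1: [0, 31/3, 64/3, 71/3]
R3 ← R3 + (10/3)·R1: [0, 26/3, 62/3, 82/3]
R4 ← R4 + (5/3)·R1: [0, 7/3, 34/3, 59/3]
R3 ← R3 − (26/31)·R2: [0, 0, 86/31, 232/31]
R4 ← R4 − (7/31)·R2: [0, 0, 202/31, 444/31]
R4 ← R4 − (101/43)·R3: [0, 0, 0, -140/43]
Echelon form has 4 nonzero rows, so rank(A) = 4.
The rank gives the maximum number of linearly independent columns: 4.

4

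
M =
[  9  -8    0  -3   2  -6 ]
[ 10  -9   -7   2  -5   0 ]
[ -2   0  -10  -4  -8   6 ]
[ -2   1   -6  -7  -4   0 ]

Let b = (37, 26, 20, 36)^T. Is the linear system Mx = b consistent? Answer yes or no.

yes

Row reduce the augmented matrix [M | b].
R2 ← R2 − (10/9)·R1: [0, -1/9, -7, 16/3, -65/9, 20/3, -136/9]
R3 ← R3 + (2/9)·R1: [0, -16/9, -10, -14/3, -68/9, 14/3, 254/9]
R4 ← R4 + (2/9)·R1: [0, -7/9, -6, -23/3, -32/9, -4/3, 398/9]
R3 ← R3 − (16)·R2: [0, 0, 102, -90, 108, -102, 270]
R4 ← R4 − (7)·R2: [0, 0, 43, -45, 47, -48, 150]
R4 ← R4 − (43/102)·R3: [0, 0, 0, -120/17, 25/17, -5, 615/17]
The echelon form has 4 nonzero rows, and every pivot lies in the first 6 columns, so rank(M) = rank([M|b]) = 4.
The system is consistent.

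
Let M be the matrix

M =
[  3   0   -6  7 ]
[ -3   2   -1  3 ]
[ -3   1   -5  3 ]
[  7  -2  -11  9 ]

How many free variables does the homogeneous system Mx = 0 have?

1

Row reduce to echelon form.
R2 ← R2 + R1: [0, 2, -7, 10]
R3 ← R3 + R1: [0, 1, -11, 10]
R4 ← R4 − (7/3)·R1: [0, -2, 3, -22/3]
R3 ← R3 − (1/2)·R2: [0, 0, -15/2, 5]
R4 ← R4 + R2: [0, 0, -4, 8/3]
R4 ← R4 − (8/15)·R3: [0, 0, 0, 0]
3 nonzero rows, so rank(M) = 3.
M has 4 columns; by rank–nullity, nullity = 4 − 3 = 1.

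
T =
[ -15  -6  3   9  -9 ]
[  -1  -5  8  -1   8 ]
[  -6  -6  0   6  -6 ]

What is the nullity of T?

Row reduce to echelon form.
R2 ← R2 − (1/15)·R1: [0, -23/5, 39/5, -8/5, 43/5]
R3 ← R3 − (2/5)·R1: [0, -18/5, -6/5, 12/5, -12/5]
R3 ← R3 − (18/23)·R2: [0, 0, -168/23, 84/23, -210/23]
3 nonzero rows, so rank(T) = 3.
T has 5 columns; by rank–nullity, nullity = 5 − 3 = 2.

2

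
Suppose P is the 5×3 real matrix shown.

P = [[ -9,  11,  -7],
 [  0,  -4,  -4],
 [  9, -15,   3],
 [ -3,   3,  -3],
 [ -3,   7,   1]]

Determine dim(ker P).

Row reduce to echelon form.
R3 ← R3 + R1: [0, -4, -4]
R4 ← R4 − (1/3)·R1: [0, -2/3, -2/3]
R5 ← R5 − (1/3)·R1: [0, 10/3, 10/3]
R3 ← R3 − R2: [0, 0, 0]
R4 ← R4 − (1/6)·R2: [0, 0, 0]
R5 ← R5 + (5/6)·R2: [0, 0, 0]
2 nonzero rows, so rank(P) = 2.
P has 3 columns; by rank–nullity, nullity = 3 − 2 = 1.

1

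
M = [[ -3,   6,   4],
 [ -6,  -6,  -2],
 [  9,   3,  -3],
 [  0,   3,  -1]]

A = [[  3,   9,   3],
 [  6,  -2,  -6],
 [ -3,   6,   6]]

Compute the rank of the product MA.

2

First compute MA:
[[ 15, -15, -21],
 [-48, -54,   6],
 [ 54,  57,  -9],
 [ 21, -12, -24]]
Now row reduce the product.
R2 ← R2 + (16/5)·R1: [0, -102, -306/5]
R3 ← R3 − (18/5)·R1: [0, 111, 333/5]
R4 ← R4 − (7/5)·R1: [0, 9, 27/5]
R3 ← R3 + (37/34)·R2: [0, 0, 0]
R4 ← R4 + (3/34)·R2: [0, 0, 0]
2 nonzero rows, so rank(MA) = 2.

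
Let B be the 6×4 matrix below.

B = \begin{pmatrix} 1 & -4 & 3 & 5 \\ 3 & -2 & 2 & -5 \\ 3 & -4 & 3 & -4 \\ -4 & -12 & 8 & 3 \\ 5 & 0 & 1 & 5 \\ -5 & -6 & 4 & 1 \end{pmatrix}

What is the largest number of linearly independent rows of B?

Row reduce to echelon form.
R2 ← R2 − (3)·R1: [0, 10, -7, -20]
R3 ← R3 − (3)·R1: [0, 8, -6, -19]
R4 ← R4 + (4)·R1: [0, -28, 20, 23]
R5 ← R5 − (5)·R1: [0, 20, -14, -20]
R6 ← R6 + (5)·R1: [0, -26, 19, 26]
R3 ← R3 − (4/5)·R2: [0, 0, -2/5, -3]
R4 ← R4 + (14/5)·R2: [0, 0, 2/5, -33]
R5 ← R5 − (2)·R2: [0, 0, 0, 20]
R6 ← R6 + (13/5)·R2: [0, 0, 4/5, -26]
R4 ← R4 + R3: [0, 0, 0, -36]
R6 ← R6 + (2)·R3: [0, 0, 0, -32]
R5 ← R5 + (5/9)·R4: [0, 0, 0, 0]
R6 ← R6 − (8/9)·R4: [0, 0, 0, 0]
Echelon form has 4 nonzero rows, so rank(B) = 4.
The rank gives the maximum number of linearly independent rows: 4.

4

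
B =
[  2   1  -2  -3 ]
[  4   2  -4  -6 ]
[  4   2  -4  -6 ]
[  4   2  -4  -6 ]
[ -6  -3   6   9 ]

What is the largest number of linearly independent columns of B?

1

Row reduce to echelon form.
R2 ← R2 − (2)·R1: [0, 0, 0, 0]
R3 ← R3 − (2)·R1: [0, 0, 0, 0]
R4 ← R4 − (2)·R1: [0, 0, 0, 0]
R5 ← R5 + (3)·R1: [0, 0, 0, 0]
Echelon form has 1 nonzero row, so rank(B) = 1.
The rank gives the maximum number of linearly independent columns: 1.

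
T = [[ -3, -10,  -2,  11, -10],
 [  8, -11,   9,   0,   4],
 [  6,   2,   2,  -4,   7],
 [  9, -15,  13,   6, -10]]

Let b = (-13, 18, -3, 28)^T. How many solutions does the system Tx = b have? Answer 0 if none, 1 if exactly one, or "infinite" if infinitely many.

infinite

Row reduce the augmented matrix [T | b].
R2 ← R2 + (8/3)·R1: [0, -113/3, 11/3, 88/3, -68/3, -50/3]
R3 ← R3 + (2)·R1: [0, -18, -2, 18, -13, -29]
R4 ← R4 + (3)·R1: [0, -45, 7, 39, -40, -11]
R3 ← R3 − (54/113)·R2: [0, 0, -424/113, 450/113, -245/113, -2377/113]
R4 ← R4 − (135/113)·R2: [0, 0, 296/113, 447/113, -1460/113, 1007/113]
R4 ← R4 + (37/53)·R3: [0, 0, 0, 357/53, -765/53, -306/53]
The echelon form has 4 nonzero rows, and every pivot lies in the first 5 columns, so rank(T) = rank([T|b]) = 4.
The system is consistent.
rank = 4 < 5 unknowns, so there are infinitely many solutions.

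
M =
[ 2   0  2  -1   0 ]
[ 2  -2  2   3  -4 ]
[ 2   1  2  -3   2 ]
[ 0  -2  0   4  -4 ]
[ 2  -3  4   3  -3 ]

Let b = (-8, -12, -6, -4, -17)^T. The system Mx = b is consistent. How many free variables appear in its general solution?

Row reduce the augmented matrix [M | b].
R2 ← R2 − R1: [0, -2, 0, 4, -4, -4]
R3 ← R3 − R1: [0, 1, 0, -2, 2, 2]
R5 ← R5 − R1: [0, -3, 2, 4, -3, -9]
R3 ← R3 + (1/2)·R2: [0, 0, 0, 0, 0, 0]
R4 ← R4 − R2: [0, 0, 0, 0, 0, 0]
R5 ← R5 − (3/2)·R2: [0, 0, 2, -2, 3, -3]
Swap R3 ↔ R5
The echelon form has 3 nonzero rows, and every pivot lies in the first 5 columns, so rank(M) = rank([M|b]) = 3.
The system is consistent.
Free variables = (unknowns) − (rank) = 5 − 3 = 2.

2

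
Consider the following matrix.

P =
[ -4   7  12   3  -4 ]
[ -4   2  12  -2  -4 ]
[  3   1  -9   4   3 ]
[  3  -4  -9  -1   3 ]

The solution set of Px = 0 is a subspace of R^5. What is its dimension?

Row reduce to echelon form.
R2 ← R2 − R1: [0, -5, 0, -5, 0]
R3 ← R3 + (3/4)·R1: [0, 25/4, 0, 25/4, 0]
R4 ← R4 + (3/4)·R1: [0, 5/4, 0, 5/4, 0]
R3 ← R3 + (5/4)·R2: [0, 0, 0, 0, 0]
R4 ← R4 + (1/4)·R2: [0, 0, 0, 0, 0]
2 nonzero rows, so rank(P) = 2.
P has 5 columns; by rank–nullity, nullity = 5 − 2 = 3.

3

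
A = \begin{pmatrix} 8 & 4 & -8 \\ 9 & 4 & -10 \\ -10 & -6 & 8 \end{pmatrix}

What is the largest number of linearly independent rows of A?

2

Row reduce to echelon form.
R2 ← R2 − (9/8)·R1: [0, -1/2, -1]
R3 ← R3 + (5/4)·R1: [0, -1, -2]
R3 ← R3 − (2)·R2: [0, 0, 0]
Echelon form has 2 nonzero rows, so rank(A) = 2.
The rank gives the maximum number of linearly independent rows: 2.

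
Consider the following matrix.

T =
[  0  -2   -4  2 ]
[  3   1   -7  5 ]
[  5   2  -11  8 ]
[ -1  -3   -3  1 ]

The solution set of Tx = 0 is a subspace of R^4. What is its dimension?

2

Row reduce to echelon form.
Swap R1 ↔ R2
R3 ← R3 − (5/3)·R1: [0, 1/3, 2/3, -1/3]
R4 ← R4 + (1/3)·R1: [0, -8/3, -16/3, 8/3]
R3 ← R3 + (1/6)·R2: [0, 0, 0, 0]
R4 ← R4 − (4/3)·R2: [0, 0, 0, 0]
2 nonzero rows, so rank(T) = 2.
T has 4 columns; by rank–nullity, nullity = 4 − 2 = 2.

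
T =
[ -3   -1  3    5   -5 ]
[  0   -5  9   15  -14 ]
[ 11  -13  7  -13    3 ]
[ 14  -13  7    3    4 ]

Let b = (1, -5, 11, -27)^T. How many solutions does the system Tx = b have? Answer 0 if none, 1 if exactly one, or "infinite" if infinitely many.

infinite

Row reduce the augmented matrix [T | b].
R3 ← R3 + (11/3)·R1: [0, -50/3, 18, 16/3, -46/3, 44/3]
R4 ← R4 + (14/3)·R1: [0, -53/3, 21, 79/3, -58/3, -67/3]
R3 ← R3 − (10/3)·R2: [0, 0, -12, -134/3, 94/3, 94/3]
R4 ← R4 − (53/15)·R2: [0, 0, -54/5, -80/3, 452/15, -14/3]
R4 ← R4 − (9/10)·R3: [0, 0, 0, 203/15, 29/15, -493/15]
The echelon form has 4 nonzero rows, and every pivot lies in the first 5 columns, so rank(T) = rank([T|b]) = 4.
The system is consistent.
rank = 4 < 5 unknowns, so there are infinitely many solutions.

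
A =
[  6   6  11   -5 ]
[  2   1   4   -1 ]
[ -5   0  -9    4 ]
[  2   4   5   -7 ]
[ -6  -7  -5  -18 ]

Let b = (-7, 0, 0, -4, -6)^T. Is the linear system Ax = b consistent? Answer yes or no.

Row reduce the augmented matrix [A | b].
R2 ← R2 − (1/3)·R1: [0, -1, 1/3, 2/3, 7/3]
R3 ← R3 + (5/6)·R1: [0, 5, 1/6, -1/6, -35/6]
R4 ← R4 − (1/3)·R1: [0, 2, 4/3, -16/3, -5/3]
R5 ← R5 + R1: [0, -1, 6, -23, -13]
R3 ← R3 + (5)·R2: [0, 0, 11/6, 19/6, 35/6]
R4 ← R4 + (2)·R2: [0, 0, 2, -4, 3]
R5 ← R5 − R2: [0, 0, 17/3, -71/3, -46/3]
R4 ← R4 − (12/11)·R3: [0, 0, 0, -82/11, -37/11]
R5 ← R5 − (34/11)·R3: [0, 0, 0, -368/11, -367/11]
R5 ← R5 − (184/41)·R4: [0, 0, 0, 0, -749/41]
The echelon form has 5 nonzero rows; the last pivot sits in the augmented column, so rank(A) = 4 but rank([A|b]) = 5.
Since the ranks differ, the system is inconsistent.

no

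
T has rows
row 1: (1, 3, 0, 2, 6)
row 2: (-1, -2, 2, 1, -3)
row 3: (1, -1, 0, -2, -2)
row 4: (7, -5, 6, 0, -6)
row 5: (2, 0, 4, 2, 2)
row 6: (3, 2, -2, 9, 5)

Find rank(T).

Row reduce to echelon form.
R2 ← R2 + R1: [0, 1, 2, 3, 3]
R3 ← R3 − R1: [0, -4, 0, -4, -8]
R4 ← R4 − (7)·R1: [0, -26, 6, -14, -48]
R5 ← R5 − (2)·R1: [0, -6, 4, -2, -10]
R6 ← R6 − (3)·R1: [0, -7, -2, 3, -13]
R3 ← R3 + (4)·R2: [0, 0, 8, 8, 4]
R4 ← R4 + (26)·R2: [0, 0, 58, 64, 30]
R5 ← R5 + (6)·R2: [0, 0, 16, 16, 8]
R6 ← R6 + (7)·R2: [0, 0, 12, 24, 8]
R4 ← R4 − (29/4)·R3: [0, 0, 0, 6, 1]
R5 ← R5 − (2)·R3: [0, 0, 0, 0, 0]
R6 ← R6 − (3/2)·R3: [0, 0, 0, 12, 2]
R6 ← R6 − (2)·R4: [0, 0, 0, 0, 0]
Echelon form has 4 nonzero rows, so rank(T) = 4.

4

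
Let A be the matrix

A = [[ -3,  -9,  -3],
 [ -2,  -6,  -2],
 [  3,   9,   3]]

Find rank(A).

Row reduce to echelon form.
R2 ← R2 − (2/3)·R1: [0, 0, 0]
R3 ← R3 + R1: [0, 0, 0]
Echelon form has 1 nonzero row, so rank(A) = 1.

1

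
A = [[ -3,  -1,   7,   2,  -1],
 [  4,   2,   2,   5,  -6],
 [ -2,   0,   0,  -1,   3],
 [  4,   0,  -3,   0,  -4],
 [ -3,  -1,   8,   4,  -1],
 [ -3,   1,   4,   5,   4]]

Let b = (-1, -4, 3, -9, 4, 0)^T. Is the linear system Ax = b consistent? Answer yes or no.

no

Row reduce the augmented matrix [A | b].
R2 ← R2 + (4/3)·R1: [0, 2/3, 34/3, 23/3, -22/3, -16/3]
R3 ← R3 − (2/3)·R1: [0, 2/3, -14/3, -7/3, 11/3, 11/3]
R4 ← R4 + (4/3)·R1: [0, -4/3, 19/3, 8/3, -16/3, -31/3]
R5 ← R5 − R1: [0, 0, 1, 2, 0, 5]
R6 ← R6 − R1: [0, 2, -3, 3, 5, 1]
R3 ← R3 − R2: [0, 0, -16, -10, 11, 9]
R4 ← R4 + (2)·R2: [0, 0, 29, 18, -20, -21]
R6 ← R6 − (3)·R2: [0, 0, -37, -20, 27, 17]
R4 ← R4 + (29/16)·R3: [0, 0, 0, -1/8, -1/16, -75/16]
R5 ← R5 + (1/16)·R3: [0, 0, 0, 11/8, 11/16, 89/16]
R6 ← R6 − (37/16)·R3: [0, 0, 0, 25/8, 25/16, -61/16]
R5 ← R5 + (11)·R4: [0, 0, 0, 0, 0, -46]
R6 ← R6 + (25)·R4: [0, 0, 0, 0, 0, -121]
R6 ← R6 − (121/46)·R5: [0, 0, 0, 0, 0, 0]
The echelon form has 5 nonzero rows; the last pivot sits in the augmented column, so rank(A) = 4 but rank([A|b]) = 5.
Since the ranks differ, the system is inconsistent.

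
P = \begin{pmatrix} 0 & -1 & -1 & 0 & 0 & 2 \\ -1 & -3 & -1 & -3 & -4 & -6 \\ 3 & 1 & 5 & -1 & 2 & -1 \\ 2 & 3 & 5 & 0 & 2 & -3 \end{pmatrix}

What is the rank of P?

Row reduce to echelon form.
Swap R1 ↔ R2
R3 ← R3 + (3)·R1: [0, -8, 2, -10, -10, -19]
R4 ← R4 + (2)·R1: [0, -3, 3, -6, -6, -15]
R3 ← R3 − (8)·R2: [0, 0, 10, -10, -10, -35]
R4 ← R4 − (3)·R2: [0, 0, 6, -6, -6, -21]
R4 ← R4 − (3/5)·R3: [0, 0, 0, 0, 0, 0]
Echelon form has 3 nonzero rows, so rank(P) = 3.

3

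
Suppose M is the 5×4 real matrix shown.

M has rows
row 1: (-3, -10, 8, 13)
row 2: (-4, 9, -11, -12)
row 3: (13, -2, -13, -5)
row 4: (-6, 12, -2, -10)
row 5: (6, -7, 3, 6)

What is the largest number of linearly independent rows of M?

Row reduce to echelon form.
R2 ← R2 − (4/3)·R1: [0, 67/3, -65/3, -88/3]
R3 ← R3 + (13/3)·R1: [0, -136/3, 65/3, 154/3]
R4 ← R4 − (2)·R1: [0, 32, -18, -36]
R5 ← R5 + (2)·R1: [0, -27, 19, 32]
R3 ← R3 + (136/67)·R2: [0, 0, -1495/67, -550/67]
R4 ← R4 − (96/67)·R2: [0, 0, 874/67, 404/67]
R5 ← R5 + (81/67)·R2: [0, 0, -482/67, -232/67]
R4 ← R4 + (38/65)·R3: [0, 0, 0, 16/13]
R5 ← R5 − (482/1495)·R3: [0, 0, 0, -244/299]
R5 ← R5 + (61/92)·R4: [0, 0, 0, 0]
Echelon form has 4 nonzero rows, so rank(M) = 4.
The rank gives the maximum number of linearly independent rows: 4.

4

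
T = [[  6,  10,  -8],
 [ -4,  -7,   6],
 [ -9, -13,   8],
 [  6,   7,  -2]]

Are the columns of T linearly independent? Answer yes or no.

no

Row reduce T to echelon form.
R2 ← R2 + (2/3)·R1: [0, -1/3, 2/3]
R3 ← R3 + (3/2)·R1: [0, 2, -4]
R4 ← R4 − R1: [0, -3, 6]
R3 ← R3 + (6)·R2: [0, 0, 0]
R4 ← R4 − (9)·R2: [0, 0, 0]
2 pivots among 3 columns.
Only 2 < 3 pivot columns, so the columns are linearly dependent.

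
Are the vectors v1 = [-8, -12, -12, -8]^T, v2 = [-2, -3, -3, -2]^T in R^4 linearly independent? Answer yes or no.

no

Form the matrix with these vectors as rows and row reduce.
R2 ← R2 − (1/4)·R1: [0, 0, 0, 0]
1 nonzero row, so the 2 vectors span a space of dimension 1.
Since 1 < 2, the vectors are linearly dependent.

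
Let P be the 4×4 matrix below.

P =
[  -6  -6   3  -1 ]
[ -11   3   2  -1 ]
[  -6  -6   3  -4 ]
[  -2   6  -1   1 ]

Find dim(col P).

3

Row reduce to echelon form.
R2 ← R2 − (11/6)·R1: [0, 14, -7/2, 5/6]
R3 ← R3 − R1: [0, 0, 0, -3]
R4 ← R4 − (1/3)·R1: [0, 8, -2, 4/3]
R4 ← R4 − (4/7)·R2: [0, 0, 0, 6/7]
R4 ← R4 + (2/7)·R3: [0, 0, 0, 0]
Echelon form has 3 nonzero rows, so rank(P) = 3.
The column space has dimension equal to the rank: 3.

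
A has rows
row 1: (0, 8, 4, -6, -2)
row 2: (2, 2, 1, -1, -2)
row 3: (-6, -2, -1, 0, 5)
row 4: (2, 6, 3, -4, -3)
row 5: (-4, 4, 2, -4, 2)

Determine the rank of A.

Row reduce to echelon form.
Swap R1 ↔ R2
R3 ← R3 + (3)·R1: [0, 4, 2, -3, -1]
R4 ← R4 − R1: [0, 4, 2, -3, -1]
R5 ← R5 + (2)·R1: [0, 8, 4, -6, -2]
R3 ← R3 − (1/2)·R2: [0, 0, 0, 0, 0]
R4 ← R4 − (1/2)·R2: [0, 0, 0, 0, 0]
R5 ← R5 − R2: [0, 0, 0, 0, 0]
Echelon form has 2 nonzero rows, so rank(A) = 2.

2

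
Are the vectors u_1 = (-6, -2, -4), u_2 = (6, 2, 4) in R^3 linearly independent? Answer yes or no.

no

Form the matrix with these vectors as rows and row reduce.
R2 ← R2 + R1: [0, 0, 0]
1 nonzero row, so the 2 vectors span a space of dimension 1.
Since 1 < 2, the vectors are linearly dependent.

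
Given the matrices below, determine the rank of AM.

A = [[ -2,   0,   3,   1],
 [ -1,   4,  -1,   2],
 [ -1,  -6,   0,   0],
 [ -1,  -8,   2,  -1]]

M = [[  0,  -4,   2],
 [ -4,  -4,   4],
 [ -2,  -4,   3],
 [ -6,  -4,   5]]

First compute AM:
[[-12,  -8,  10],
 [-26, -16,  21],
 [ 24,  28, -26],
 [ 34,  32, -33]]
Now row reduce the product.
R2 ← R2 − (13/6)·R1: [0, 4/3, -2/3]
R3 ← R3 + (2)·R1: [0, 12, -6]
R4 ← R4 + (17/6)·R1: [0, 28/3, -14/3]
R3 ← R3 − (9)·R2: [0, 0, 0]
R4 ← R4 − (7)·R2: [0, 0, 0]
2 nonzero rows, so rank(AM) = 2.

2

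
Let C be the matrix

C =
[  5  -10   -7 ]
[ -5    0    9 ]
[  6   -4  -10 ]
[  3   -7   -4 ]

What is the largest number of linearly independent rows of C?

2

Row reduce to echelon form.
R2 ← R2 + R1: [0, -10, 2]
R3 ← R3 − (6/5)·R1: [0, 8, -8/5]
R4 ← R4 − (3/5)·R1: [0, -1, 1/5]
R3 ← R3 + (4/5)·R2: [0, 0, 0]
R4 ← R4 − (1/10)·R2: [0, 0, 0]
Echelon form has 2 nonzero rows, so rank(C) = 2.
The rank gives the maximum number of linearly independent rows: 2.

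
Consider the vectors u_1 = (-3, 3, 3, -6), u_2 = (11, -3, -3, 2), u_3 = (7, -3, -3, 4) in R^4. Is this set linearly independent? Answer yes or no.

Form the matrix with these vectors as rows and row reduce.
R2 ← R2 + (11/3)·R1: [0, 8, 8, -20]
R3 ← R3 + (7/3)·R1: [0, 4, 4, -10]
R3 ← R3 − (1/2)·R2: [0, 0, 0, 0]
2 nonzero rows, so the 3 vectors span a space of dimension 2.
Since 2 < 3, the vectors are linearly dependent.

no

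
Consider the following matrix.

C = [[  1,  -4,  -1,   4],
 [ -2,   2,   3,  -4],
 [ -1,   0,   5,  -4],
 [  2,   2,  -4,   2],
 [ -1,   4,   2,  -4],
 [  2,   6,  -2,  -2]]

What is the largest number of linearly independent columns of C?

Row reduce to echelon form.
R2 ← R2 + (2)·R1: [0, -6, 1, 4]
R3 ← R3 + R1: [0, -4, 4, 0]
R4 ← R4 − (2)·R1: [0, 10, -2, -6]
R5 ← R5 + R1: [0, 0, 1, 0]
R6 ← R6 − (2)·R1: [0, 14, 0, -10]
R3 ← R3 − (2/3)·R2: [0, 0, 10/3, -8/3]
R4 ← R4 + (5/3)·R2: [0, 0, -1/3, 2/3]
R6 ← R6 + (7/3)·R2: [0, 0, 7/3, -2/3]
R4 ← R4 + (1/10)·R3: [0, 0, 0, 2/5]
R5 ← R5 − (3/10)·R3: [0, 0, 0, 4/5]
R6 ← R6 − (7/10)·R3: [0, 0, 0, 6/5]
R5 ← R5 − (2)·R4: [0, 0, 0, 0]
R6 ← R6 − (3)·R4: [0, 0, 0, 0]
Echelon form has 4 nonzero rows, so rank(C) = 4.
The rank gives the maximum number of linearly independent columns: 4.

4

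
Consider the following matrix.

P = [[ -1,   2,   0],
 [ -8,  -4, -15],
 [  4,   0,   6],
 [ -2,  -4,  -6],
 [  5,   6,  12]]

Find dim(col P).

Row reduce to echelon form.
R2 ← R2 − (8)·R1: [0, -20, -15]
R3 ← R3 + (4)·R1: [0, 8, 6]
R4 ← R4 − (2)·R1: [0, -8, -6]
R5 ← R5 + (5)·R1: [0, 16, 12]
R3 ← R3 + (2/5)·R2: [0, 0, 0]
R4 ← R4 − (2/5)·R2: [0, 0, 0]
R5 ← R5 + (4/5)·R2: [0, 0, 0]
Echelon form has 2 nonzero rows, so rank(P) = 2.
The column space has dimension equal to the rank: 2.

2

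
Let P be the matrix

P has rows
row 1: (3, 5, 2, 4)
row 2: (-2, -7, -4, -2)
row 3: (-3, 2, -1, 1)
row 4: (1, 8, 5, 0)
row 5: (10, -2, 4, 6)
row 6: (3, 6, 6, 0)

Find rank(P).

4

Row reduce to echelon form.
R2 ← R2 + (2/3)·R1: [0, -11/3, -8/3, 2/3]
R3 ← R3 + R1: [0, 7, 1, 5]
R4 ← R4 − (1/3)·R1: [0, 19/3, 13/3, -4/3]
R5 ← R5 − (10/3)·R1: [0, -56/3, -8/3, -22/3]
R6 ← R6 − R1: [0, 1, 4, -4]
R3 ← R3 + (21/11)·R2: [0, 0, -45/11, 69/11]
R4 ← R4 + (19/11)·R2: [0, 0, -3/11, -2/11]
R5 ← R5 − (56/11)·R2: [0, 0, 120/11, -118/11]
R6 ← R6 + (3/11)·R2: [0, 0, 36/11, -42/11]
R4 ← R4 − (1/15)·R3: [0, 0, 0, -3/5]
R5 ← R5 + (8/3)·R3: [0, 0, 0, 6]
R6 ← R6 + (4/5)·R3: [0, 0, 0, 6/5]
R5 ← R5 + (10)·R4: [0, 0, 0, 0]
R6 ← R6 + (2)·R4: [0, 0, 0, 0]
Echelon form has 4 nonzero rows, so rank(P) = 4.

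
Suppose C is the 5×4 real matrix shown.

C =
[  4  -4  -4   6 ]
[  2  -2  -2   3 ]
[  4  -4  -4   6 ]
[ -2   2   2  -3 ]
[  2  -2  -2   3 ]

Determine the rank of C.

Row reduce to echelon form.
R2 ← R2 − (1/2)·R1: [0, 0, 0, 0]
R3 ← R3 − R1: [0, 0, 0, 0]
R4 ← R4 + (1/2)·R1: [0, 0, 0, 0]
R5 ← R5 − (1/2)·R1: [0, 0, 0, 0]
Echelon form has 1 nonzero row, so rank(C) = 1.

1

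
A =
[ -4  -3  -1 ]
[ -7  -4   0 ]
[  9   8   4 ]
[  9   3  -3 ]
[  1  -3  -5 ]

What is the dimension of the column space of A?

2

Row reduce to echelon form.
R2 ← R2 − (7/4)·R1: [0, 5/4, 7/4]
R3 ← R3 + (9/4)·R1: [0, 5/4, 7/4]
R4 ← R4 + (9/4)·R1: [0, -15/4, -21/4]
R5 ← R5 + (1/4)·R1: [0, -15/4, -21/4]
R3 ← R3 − R2: [0, 0, 0]
R4 ← R4 + (3)·R2: [0, 0, 0]
R5 ← R5 + (3)·R2: [0, 0, 0]
Echelon form has 2 nonzero rows, so rank(A) = 2.
The column space has dimension equal to the rank: 2.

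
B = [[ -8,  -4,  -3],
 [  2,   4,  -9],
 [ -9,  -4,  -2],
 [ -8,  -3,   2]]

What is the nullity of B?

0

Row reduce to echelon form.
R2 ← R2 + (1/4)·R1: [0, 3, -39/4]
R3 ← R3 − (9/8)·R1: [0, 1/2, 11/8]
R4 ← R4 − R1: [0, 1, 5]
R3 ← R3 − (1/6)·R2: [0, 0, 3]
R4 ← R4 − (1/3)·R2: [0, 0, 33/4]
R4 ← R4 − (11/4)·R3: [0, 0, 0]
3 nonzero rows, so rank(B) = 3.
B has 3 columns; by rank–nullity, nullity = 3 − 3 = 0.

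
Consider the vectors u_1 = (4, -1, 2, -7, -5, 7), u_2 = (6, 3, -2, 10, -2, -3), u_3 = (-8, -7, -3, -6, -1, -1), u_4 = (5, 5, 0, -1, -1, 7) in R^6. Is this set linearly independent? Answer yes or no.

yes

Form the matrix with these vectors as rows and row reduce.
R2 ← R2 − (3/2)·R1: [0, 9/2, -5, 41/2, 11/2, -27/2]
R3 ← R3 + (2)·R1: [0, -9, 1, -20, -11, 13]
R4 ← R4 − (5/4)·R1: [0, 25/4, -5/2, 31/4, 21/4, -7/4]
R3 ← R3 + (2)·R2: [0, 0, -9, 21, 0, -14]
R4 ← R4 − (25/18)·R2: [0, 0, 40/9, -373/18, -43/18, 17]
R4 ← R4 + (40/81)·R3: [0, 0, 0, -559/54, -43/18, 817/81]
4 nonzero rows, so the 4 vectors span a space of dimension 4.
Since 4 = 4, the vectors are linearly independent.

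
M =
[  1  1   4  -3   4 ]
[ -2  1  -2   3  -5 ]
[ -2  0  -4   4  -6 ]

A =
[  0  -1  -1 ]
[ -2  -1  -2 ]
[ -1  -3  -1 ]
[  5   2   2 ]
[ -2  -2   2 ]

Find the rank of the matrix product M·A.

First compute MA:
[[-29, -28,  -5],
 [ 25,  23,  -2],
 [ 36,  34,   2]]
Now row reduce the product.
R2 ← R2 + (25/29)·R1: [0, -33/29, -183/29]
R3 ← R3 + (36/29)·R1: [0, -22/29, -122/29]
R3 ← R3 − (2/3)·R2: [0, 0, 0]
2 nonzero rows, so rank(MA) = 2.

2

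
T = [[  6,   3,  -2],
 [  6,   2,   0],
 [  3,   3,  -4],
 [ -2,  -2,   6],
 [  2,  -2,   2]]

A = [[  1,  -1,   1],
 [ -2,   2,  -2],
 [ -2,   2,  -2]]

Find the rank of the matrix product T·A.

1

First compute TA:
[[  4,  -4,   4],
 [  2,  -2,   2],
 [  5,  -5,   5],
 [-10,  10, -10],
 [  2,  -2,   2]]
Now row reduce the product.
R2 ← R2 − (1/2)·R1: [0, 0, 0]
R3 ← R3 − (5/4)·R1: [0, 0, 0]
R4 ← R4 + (5/2)·R1: [0, 0, 0]
R5 ← R5 − (1/2)·R1: [0, 0, 0]
1 nonzero row, so rank(TA) = 1.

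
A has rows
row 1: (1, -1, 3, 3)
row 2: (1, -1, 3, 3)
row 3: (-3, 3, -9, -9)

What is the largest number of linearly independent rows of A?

Row reduce to echelon form.
R2 ← R2 − R1: [0, 0, 0, 0]
R3 ← R3 + (3)·R1: [0, 0, 0, 0]
Echelon form has 1 nonzero row, so rank(A) = 1.
The rank gives the maximum number of linearly independent rows: 1.

1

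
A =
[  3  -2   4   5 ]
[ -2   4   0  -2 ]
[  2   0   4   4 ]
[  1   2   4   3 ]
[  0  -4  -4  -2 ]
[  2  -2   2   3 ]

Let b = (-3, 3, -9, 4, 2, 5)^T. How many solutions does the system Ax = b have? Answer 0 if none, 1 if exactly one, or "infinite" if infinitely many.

Row reduce the augmented matrix [A | b].
R2 ← R2 + (2/3)·R1: [0, 8/3, 8/3, 4/3, 1]
R3 ← R3 − (2/3)·R1: [0, 4/3, 4/3, 2/3, -7]
R4 ← R4 − (1/3)·R1: [0, 8/3, 8/3, 4/3, 5]
R6 ← R6 − (2/3)·R1: [0, -2/3, -2/3, -1/3, 7]
R3 ← R3 − (1/2)·R2: [0, 0, 0, 0, -15/2]
R4 ← R4 − R2: [0, 0, 0, 0, 4]
R5 ← R5 + (3/2)·R2: [0, 0, 0, 0, 7/2]
R6 ← R6 + (1/4)·R2: [0, 0, 0, 0, 29/4]
R4 ← R4 + (8/15)·R3: [0, 0, 0, 0, 0]
R5 ← R5 + (7/15)·R3: [0, 0, 0, 0, 0]
R6 ← R6 + (29/30)·R3: [0, 0, 0, 0, 0]
The echelon form has 3 nonzero rows; the last pivot sits in the augmented column, so rank(A) = 2 but rank([A|b]) = 3.
Since the ranks differ, the system is inconsistent.
It has no solutions.

0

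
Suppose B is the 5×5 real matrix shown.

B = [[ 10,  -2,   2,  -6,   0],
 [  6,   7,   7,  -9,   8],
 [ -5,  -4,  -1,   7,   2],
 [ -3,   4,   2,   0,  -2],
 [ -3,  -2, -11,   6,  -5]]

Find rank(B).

5

Row reduce to echelon form.
R2 ← R2 − (3/5)·R1: [0, 41/5, 29/5, -27/5, 8]
R3 ← R3 + (1/2)·R1: [0, -5, 0, 4, 2]
R4 ← R4 + (3/10)·R1: [0, 17/5, 13/5, -9/5, -2]
R5 ← R5 + (3/10)·R1: [0, -13/5, -52/5, 21/5, -5]
R3 ← R3 + (25/41)·R2: [0, 0, 145/41, 29/41, 282/41]
R4 ← R4 − (17/41)·R2: [0, 0, 8/41, 18/41, -218/41]
R5 ← R5 + (13/41)·R2: [0, 0, -351/41, 102/41, -101/41]
R4 ← R4 − (8/145)·R3: [0, 0, 0, 2/5, -826/145]
R5 ← R5 + (351/145)·R3: [0, 0, 0, 21/5, 2057/145]
R5 ← R5 − (21/2)·R4: [0, 0, 0, 0, 74]
Echelon form has 5 nonzero rows, so rank(B) = 5.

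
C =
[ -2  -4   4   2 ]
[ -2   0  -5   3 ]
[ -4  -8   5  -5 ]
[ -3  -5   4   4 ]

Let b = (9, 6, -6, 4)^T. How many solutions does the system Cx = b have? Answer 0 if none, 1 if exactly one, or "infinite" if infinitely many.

0

Row reduce the augmented matrix [C | b].
R2 ← R2 − R1: [0, 4, -9, 1, -3]
R3 ← R3 − (2)·R1: [0, 0, -3, -9, -24]
R4 ← R4 − (3/2)·R1: [0, 1, -2, 1, -19/2]
R4 ← R4 − (1/4)·R2: [0, 0, 1/4, 3/4, -35/4]
R4 ← R4 + (1/12)·R3: [0, 0, 0, 0, -43/4]
The echelon form has 4 nonzero rows; the last pivot sits in the augmented column, so rank(C) = 3 but rank([C|b]) = 4.
Since the ranks differ, the system is inconsistent.
It has no solutions.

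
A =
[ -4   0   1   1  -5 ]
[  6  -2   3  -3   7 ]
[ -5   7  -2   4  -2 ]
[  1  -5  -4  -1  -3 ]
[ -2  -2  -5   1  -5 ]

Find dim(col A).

3

Row reduce to echelon form.
R2 ← R2 + (3/2)·R1: [0, -2, 9/2, -3/2, -1/2]
R3 ← R3 − (5/4)·R1: [0, 7, -13/4, 11/4, 17/4]
R4 ← R4 + (1/4)·R1: [0, -5, -15/4, -3/4, -17/4]
R5 ← R5 − (1/2)·R1: [0, -2, -11/2, 1/2, -5/2]
R3 ← R3 + (7/2)·R2: [0, 0, 25/2, -5/2, 5/2]
R4 ← R4 − (5/2)·R2: [0, 0, -15, 3, -3]
R5 ← R5 − R2: [0, 0, -10, 2, -2]
R4 ← R4 + (6/5)·R3: [0, 0, 0, 0, 0]
R5 ← R5 + (4/5)·R3: [0, 0, 0, 0, 0]
Echelon form has 3 nonzero rows, so rank(A) = 3.
The column space has dimension equal to the rank: 3.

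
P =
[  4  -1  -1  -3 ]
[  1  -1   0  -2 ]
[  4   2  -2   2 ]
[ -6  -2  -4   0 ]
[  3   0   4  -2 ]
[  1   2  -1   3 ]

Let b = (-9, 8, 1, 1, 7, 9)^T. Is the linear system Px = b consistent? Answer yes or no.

Row reduce the augmented matrix [P | b].
R2 ← R2 − (1/4)·R1: [0, -3/4, 1/4, -5/4, 41/4]
R3 ← R3 − R1: [0, 3, -1, 5, 10]
R4 ← R4 + (3/2)·R1: [0, -7/2, -11/2, -9/2, -25/2]
R5 ← R5 − (3/4)·R1: [0, 3/4, 19/4, 1/4, 55/4]
R6 ← R6 − (1/4)·R1: [0, 9/4, -3/4, 15/4, 45/4]
R3 ← R3 + (4)·R2: [0, 0, 0, 0, 51]
R4 ← R4 − (14/3)·R2: [0, 0, -20/3, 4/3, -181/3]
R5 ← R5 + R2: [0, 0, 5, -1, 24]
R6 ← R6 + (3)·R2: [0, 0, 0, 0, 42]
Swap R3 ↔ R4
R5 ← R5 + (3/4)·R3: [0, 0, 0, 0, -85/4]
R5 ← R5 + (5/12)·R4: [0, 0, 0, 0, 0]
R6 ← R6 − (14/17)·R4: [0, 0, 0, 0, 0]
The echelon form has 4 nonzero rows; the last pivot sits in the augmented column, so rank(P) = 3 but rank([P|b]) = 4.
Since the ranks differ, the system is inconsistent.

no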